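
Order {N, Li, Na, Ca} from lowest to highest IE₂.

Ca < N < Na < Li

Consider each +1 ion: N⁺ still has 4 valence electrons; Li⁺ is the bare [He] core; Na⁺ is the bare [Ne] core; Ca⁺ still has 1 valence electron.
Breaking into a closed-shell core is much more expensive than removing a leftover valence electron — Na and Li have the largest IE_2 here.
Valence configurations: N⁺ [He]2s²2p², Ca⁺ [Ar]4s¹.
Tabulated IE_2 (kJ/mol): N 2856, Li 7298, Na 4562, Ca 1145.
Overall IE_2 order: Ca < N < Na < Li.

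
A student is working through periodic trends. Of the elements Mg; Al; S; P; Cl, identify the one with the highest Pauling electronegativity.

Cl

Mg is in period 3, group 2; Al is in period 3, group 13; P is in period 3, group 15; S is in period 3, group 16; Cl is in period 3, group 17.
Electronegativity increases across a period and decreases down a group, tracking effective nuclear charge and atomic size.
All lie in period 3, so electronegativity increases left to right.
The highest Pauling electronegativity among these belongs to Cl.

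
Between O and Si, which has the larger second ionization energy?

After 1 electron has been removed, what remains? O⁺ still has 5 valence electrons; Si⁺ still has 3 valence electrons.
All are still removing valence electrons, so compare the +1 ions as you would atoms: IE_2 generally rises across a period (higher Z_eff) and falls down a group (larger shell), subject to the usual subshell exceptions.
Valence configurations: O⁺ [He]2s²2p³, Si⁺ [Ne]3s²3p¹.
Approximate IE_2 values (kJ/mol): O 3388, Si 1577.
Putting it together, IE_2: Si < O.

O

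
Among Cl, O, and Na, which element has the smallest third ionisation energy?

Cl

Consider each +2 ion: Cl²⁺ still has 5 valence electrons; O²⁺ still has 4 valence electrons; Na²⁺ is already 1 electron into the core.
Breaking into a closed-shell core is much more expensive than removing a leftover valence electron — Na has the largest IE_3 here.
Valence configurations: Cl²⁺ [Ne]3s²3p³, O²⁺ [He]2s²2p².
The numbers (kJ/mol): Cl 3822, O 5300, Na 6910.
Putting it together, IE_3: Cl < O < Na.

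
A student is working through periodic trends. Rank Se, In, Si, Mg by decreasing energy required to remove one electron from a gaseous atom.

Se > Si > Mg > In

IE₁ increases left→right with effective nuclear charge and decreases top→bottom as the valence shell moves farther out.
These span different periods and groups, so the two trends combine.
Mg > In: period and group pull opposite ways; the down-group shift dominates (738 vs 558 kJ/mol).
Si > Mg: Si lies to the right of Mg in period 3, so the across-period effect alone puts Si higher.
Se > Si: the two effects oppose for this pair; the across-period effect wins (941 vs 786 kJ/mol).
Tabulated first ionization energy (kJ/mol): Mg 738, Si 786, Se 941, In 558.
So from highest to lowest: Se > Si > Mg > In.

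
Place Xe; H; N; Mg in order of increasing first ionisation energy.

H is in period 1, group 1; N is in period 2, group 15; Mg is in period 3, group 2; Xe is in period 5, group 18.
Across a period the outer electron is held more tightly (higher IE₁); down a group it sits in a higher shell, more shielded, and comes off more easily.
These span different periods and groups, so the two trends combine.
Xe > Mg: the two effects oppose for this pair; the across-period effect wins (1170 vs 738 kJ/mol).
H > Xe: period and group pull opposite ways; the down-group shift dominates (1312 vs 1170 kJ/mol).
N > H: period and group pull opposite ways; the across-period shift dominates (1402 vs 1312 kJ/mol).
For reference (kJ/mol): H 1312, N 1402, Mg 738, Xe 1170.
So from lowest to highest: Mg < Xe < H < N.

Mg < Xe < H < N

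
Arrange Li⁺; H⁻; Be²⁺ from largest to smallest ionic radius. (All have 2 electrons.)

H⁻, Li⁺, Be²⁺

All of these have 2 electrons, so size is governed by nuclear charge alone: the more protons, the stronger the pull on the same electron cloud, and the smaller the ion.
Nuclear charges: Be²⁺ (Z=4), Li⁺ (Z=3), H⁻ (Z=1).
Largest to smallest: H⁻ > Li⁺ > Be²⁺.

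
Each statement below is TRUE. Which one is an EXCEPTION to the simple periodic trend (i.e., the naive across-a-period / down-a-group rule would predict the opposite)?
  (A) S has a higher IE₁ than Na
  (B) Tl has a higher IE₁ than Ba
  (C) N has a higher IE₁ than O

The general trend: IE₁ increases across a period and decreases down a group.
(A) S (period 3, group 16) vs Na (period 3, group 1): the stated order agrees with the simple trend.
(B) Tl (period 6, group 13) vs Ba (period 6, group 2): the stated order agrees with the simple trend.
(C) N (period 2, group 15) vs O (period 2, group 16): the stated order contradicts the simple trend.
The exception is (C): pairing an electron in O's 2p⁴ costs repulsion energy, so O ionizes more easily than half-filled N (2p³).

(C)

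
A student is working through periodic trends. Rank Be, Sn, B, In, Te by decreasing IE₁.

Be > Te > B > Sn > In

Be is in period 2, group 2; B is in period 2, group 13; In is in period 5, group 13; Sn is in period 5, group 14; Te is in period 5, group 16.
IE₁ increases left→right with effective nuclear charge and decreases top→bottom as the valence shell moves farther out.
These span different periods and groups, so the two trends combine.
Sn > In: both are in period 5; the period trend gives Sn the larger value.
B > Sn: the two effects oppose for this pair; the down-group effect wins (801 vs 709 kJ/mol).
Te > B: period and group pull opposite ways; the across-period shift dominates (869 vs 801 kJ/mol).
Be > Te: period and group pull opposite ways; the down-group shift dominates (900 vs 869 kJ/mol).
Note the exception: Be has a higher first ionization energy than B, contrary to the simple trend — removing B's lone 2p electron is easier than breaking Be's filled 2s².
Tabulated first ionization energy (kJ/mol): Be 900, B 801, In 558, Sn 709, Te 869.
So from highest to lowest: Be > Te > B > Sn > In.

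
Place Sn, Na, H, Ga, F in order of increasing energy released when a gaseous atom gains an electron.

Ga, Na, H, Sn, F

Atoms with high Z_eff and room in the valence shell (especially the halogens) have the most exothermic electron affinities.
Neither a single period nor a single group — weigh both effects.
Na > Ga: period and group pull opposite ways; the down-group shift dominates (53 vs 29 kJ/mol).
H > Na: they share group 1; the group trend gives H the larger value.
Sn > H: period and group pull opposite ways; the across-period shift dominates (107 vs 73 kJ/mol).
F > Sn: relative to Sn, both the across-period and down-group shifts push F's electron affinity up.
Approximate values (kJ/mol): H 73, F 328, Na 53, Ga 29, Sn 107.
So from lowest to highest: Ga < Na < H < Sn < F.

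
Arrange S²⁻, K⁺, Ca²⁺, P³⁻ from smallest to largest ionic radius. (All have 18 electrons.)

All of these have 18 electrons, so size is governed by nuclear charge alone: the more protons, the stronger the pull on the same electron cloud, and the smaller the ion.
Nuclear charges: Ca²⁺ (Z=20), K⁺ (Z=19), S²⁻ (Z=16), P³⁻ (Z=15).
Smallest to largest: Ca²⁺ < K⁺ < S²⁻ < P³⁻.

Ca²⁺, K⁺, S²⁻, P³⁻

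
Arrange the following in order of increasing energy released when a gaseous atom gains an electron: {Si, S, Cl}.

Si < S < Cl

Si is in period 3, group 14; S is in period 3, group 16; Cl is in period 3, group 17.
Atoms with high Z_eff and room in the valence shell (especially the halogens) have the most exothermic electron affinities.
All lie in period 3, so electron affinity increases left to right.
So from lowest to highest: Si < S < Cl.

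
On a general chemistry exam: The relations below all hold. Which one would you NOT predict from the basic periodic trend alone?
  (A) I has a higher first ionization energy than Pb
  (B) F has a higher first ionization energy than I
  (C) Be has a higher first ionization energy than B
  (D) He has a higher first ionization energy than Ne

(C)

The general trend: first ionization energy increases across a period and decreases down a group.
(A) I (period 5, group 17) vs Pb (period 6, group 14): the stated order agrees with the simple trend.
(B) F (period 2, group 17) vs I (period 5, group 17): the stated order agrees with the simple trend.
(C) Be (period 2, group 2) vs B (period 2, group 13): the stated order contradicts the simple trend.
(D) He (period 1, group 18) vs Ne (period 2, group 18): the stated order agrees with the simple trend.
The exception is (C): removing B's lone 2p electron is easier than breaking Be's filled 2s².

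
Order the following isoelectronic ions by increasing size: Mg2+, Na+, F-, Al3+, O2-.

Al3+ < Mg2+ < Na+ < F- < O2-

All of these have 10 electrons, so size is governed by nuclear charge alone: the more protons, the stronger the pull on the same electron cloud, and the smaller the ion.
Nuclear charges: Al3+ (Z=13), Mg2+ (Z=12), Na+ (Z=11), F- (Z=9), O2- (Z=8).
Smallest to largest: Al3+ < Mg2+ < Na+ < F- < O2-.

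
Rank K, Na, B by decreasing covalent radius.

K, Na, B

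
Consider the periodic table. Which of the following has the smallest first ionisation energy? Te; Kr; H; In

In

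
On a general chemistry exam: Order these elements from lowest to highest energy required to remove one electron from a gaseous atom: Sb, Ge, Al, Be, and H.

Al, Ge, Sb, Be, H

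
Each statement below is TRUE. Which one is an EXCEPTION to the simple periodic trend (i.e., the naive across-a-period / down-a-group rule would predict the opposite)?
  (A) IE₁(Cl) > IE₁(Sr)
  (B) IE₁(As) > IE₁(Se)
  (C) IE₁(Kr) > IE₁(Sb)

(B)

The general trend: first ionization energy increases across a period and decreases down a group.
(A) Cl (period 3, group 17) vs Sr (period 5, group 2): the stated order agrees with the simple trend.
(B) As (period 4, group 15) vs Se (period 4, group 16): the stated order contradicts the simple trend.
(C) Kr (period 4, group 18) vs Sb (period 5, group 15): the stated order agrees with the simple trend.
The exception is (B): Se (4p⁴) ionizes more easily than half-filled As (4p³).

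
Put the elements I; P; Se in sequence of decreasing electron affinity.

I, Se, P

Atoms with high Z_eff and room in the valence shell (especially the halogens) have the most exothermic electron affinities.
These sit on a diagonal, where the across-period and down-group effects partly cancel.
Se > P: period and group pull opposite ways; the across-period shift dominates (195 vs 72 kJ/mol).
I > Se: the two effects oppose for this pair; the across-period effect wins (295 vs 195 kJ/mol).
Approximate values (kJ/mol): P 72, Se 195, I 295.
So from highest to lowest: I > Se > P.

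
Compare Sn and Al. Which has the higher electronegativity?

Sn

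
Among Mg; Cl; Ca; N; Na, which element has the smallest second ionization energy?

Ca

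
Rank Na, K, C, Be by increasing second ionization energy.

IE_2 is the cost of taking one more electron from the +1 cation: Na⁺ is the bare [Ne] core; K⁺ is the bare [Ar] core; C⁺ still has 3 valence electrons; Be⁺ still has 1 valence electron.
Pulling an electron out of a noble-gas core costs far more than removing a remaining valence electron, so K and Na sit at the high end of IE_2.
Valence configurations: C⁺ [He]2s²2p¹, Be⁺ [He]2s¹.
Tabulated IE_2 (kJ/mol): Na 4562, K 3052, C 2353, Be 1757.
Hence IE_2: Be < C < K < Na.

Be < C < K < Na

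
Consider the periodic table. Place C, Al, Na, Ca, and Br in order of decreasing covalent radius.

Ca, Na, Al, Br, C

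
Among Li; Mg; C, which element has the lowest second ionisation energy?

The second ionization energy removes an electron from the +1 ion. For each element: Li⁺ is the bare [He] core; Mg⁺ still has 1 valence electron; C⁺ still has 3 valence electrons.
Breaking into a closed-shell core is much more expensive than removing a leftover valence electron — Li has the largest IE_2 here.
Valence configurations: Mg⁺ [Ne]3s¹, C⁺ [He]2s²2p¹.
Tabulated IE_2 (kJ/mol): Li 7298, Mg 1451, C 2353.
Putting it together, IE_2: Mg < C < Li.

Mg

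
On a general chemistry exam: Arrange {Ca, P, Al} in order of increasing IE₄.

Consider each +3 ion: Ca³⁺ is already 1 electron into the core; P³⁺ still has 2 valence electrons; Al³⁺ is the bare [Ne] core.
Core electrons are held far more tightly than valence electrons, so Ca and Al top the IE_4 order.
Approximate IE_4 values (kJ/mol): Ca 6491, P 4964, Al 11577.
Putting it together, IE_4: P < Ca < Al.

P, Ca, Al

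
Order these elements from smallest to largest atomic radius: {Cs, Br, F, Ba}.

F is in period 2, group 17; Br is in period 4, group 17; Cs is in period 6, group 1; Ba is in period 6, group 2.
Moving right in a period, electrons are added to the same shell under a stronger nuclear pull, so atoms get smaller; moving down, a new shell is opened and atoms get larger.
Here both period and group differ, so the two effects have to be weighed against each other.
Br > F: Br sits below F in group 17, so the down-group effect alone puts Br larger.
Ba > Br: both effects reinforce here, so Ba is clearly the larger of the two.
Cs > Ba: both are in period 6; the period trend gives Cs the larger value.
Tabulated atomic radius (pm): F 64, Br 114, Cs 232, Ba 196.
So from smallest to largest: F < Br < Ba < Cs.

F < Br < Ba < Cs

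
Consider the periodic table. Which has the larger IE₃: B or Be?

Be

The third ionization energy removes an electron from the +2 ion. For each element: B²⁺ still has 1 valence electron; Be²⁺ is the bare [He] core.
Core electrons are held far more tightly than valence electrons, so Be tops the IE_3 order.
Tabulated IE_3 (kJ/mol): B 3660, Be 14849.
So the third ionization energies run B < Be.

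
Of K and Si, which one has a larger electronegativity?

Si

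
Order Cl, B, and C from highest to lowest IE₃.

C > Cl > B

Consider each +2 ion: Cl²⁺ still has 5 valence electrons; B²⁺ still has 1 valence electron; C²⁺ still has 2 valence electrons.
All are still removing valence electrons, so compare the +2 ions as you would atoms: IE_3 generally rises across a period (higher Z_eff) and falls down a group (larger shell), subject to the usual subshell exceptions.
Valence configurations: Cl²⁺ [Ne]3s²3p³, B²⁺ [He]2s¹, C²⁺ [He]2s².
Approximate IE_3 values (kJ/mol): Cl 3822, B 3660, C 4620.
So the third ionization energies run B < Cl < C.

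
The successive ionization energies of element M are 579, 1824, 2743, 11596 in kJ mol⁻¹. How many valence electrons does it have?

Look for the largest jump between consecutive ionization energies: IE4/IE3 ≈ 4.2, far larger than any earlier ratio.
That jump marks the point where a core electron is being removed. So the atom has 3 valence electrons.

3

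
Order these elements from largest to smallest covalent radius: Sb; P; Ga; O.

O is in period 2, group 16; P is in period 3, group 15; Ga is in period 4, group 13; Sb is in period 5, group 15.
Moving right in a period, electrons are added to the same shell under a stronger nuclear pull, so atoms get smaller; moving down, a new shell is opened and atoms get larger.
Neither a single period nor a single group — weigh both effects.
P > O: relative to O, both the across-period and down-group shifts push P's atomic radius up.
Ga > P: relative to P, both the across-period and down-group shifts push Ga's atomic radius up.
Sb > Ga: period and group pull opposite ways; the down-group shift dominates (140 vs 124 pm).
Approximate values (pm): O 63, P 111, Ga 124, Sb 140.
So from largest to smallest: Sb > Ga > P > O.

Sb > Ga > P > O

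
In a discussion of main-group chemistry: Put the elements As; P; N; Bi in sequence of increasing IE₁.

Removing the outermost electron gets harder across a period and easier down a group.
All are in group 15, so first ionization energy increases up the group.
So from lowest to highest: Bi < As < P < N.

Bi, As, P, N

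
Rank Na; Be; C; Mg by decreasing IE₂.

Na, C, Be, Mg

IE_2 is the cost of taking one more electron from the +1 cation: Na⁺ is the bare [Ne] core; Be⁺ still has 1 valence electron; C⁺ still has 3 valence electrons; Mg⁺ still has 1 valence electron.
Breaking into a closed-shell core is much more expensive than removing a leftover valence electron — Na has the largest IE_2 here.
Valence configurations: Be⁺ [He]2s¹, C⁺ [He]2s²2p¹, Mg⁺ [Ne]3s¹.
Tabulated IE_2 (kJ/mol): Na 4562, Be 1757, C 2353, Mg 1451.
Hence IE_2: Mg < Be < C < Na.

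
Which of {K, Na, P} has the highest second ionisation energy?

Na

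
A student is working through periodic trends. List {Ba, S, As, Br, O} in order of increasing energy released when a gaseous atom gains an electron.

Ba < As < O < S < Br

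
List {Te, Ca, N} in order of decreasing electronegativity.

N > Te > Ca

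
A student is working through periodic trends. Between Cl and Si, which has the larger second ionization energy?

Cl

After 1 electron has been removed, what remains? Cl⁺ still has 6 valence electrons; Si⁺ still has 3 valence electrons.
All are still removing valence electrons, so compare the +1 ions as you would atoms: IE_2 generally rises across a period (higher Z_eff) and falls down a group (larger shell), subject to the usual subshell exceptions.
Valence configurations: Cl⁺ [Ne]3s²3p⁴, Si⁺ [Ne]3s²3p¹.
The numbers (kJ/mol): Cl 2298, Si 1577.
Hence IE_2: Si < Cl.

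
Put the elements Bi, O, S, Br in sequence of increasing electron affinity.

Bi, O, S, Br

O is in period 2, group 16; S is in period 3, group 16; Br is in period 4, group 17; Bi is in period 6, group 15.
Atoms with high Z_eff and room in the valence shell (especially the halogens) have the most exothermic electron affinities.
Neither a single period nor a single group — weigh both effects.
O > Bi: relative to Bi, both the across-period and down-group shifts push O's electron affinity up.
S > O: this pair runs against the simple trend — see the exception note.
Br > S: period and group pull opposite ways; the across-period shift dominates (325 vs 200 kJ/mol).
Note the exception: S has a higher electron affinity than O, contrary to the simple trend — the compact 2p subshell of O repels the added electron more than S's larger 3p does.
For reference (kJ/mol): O 141, S 200, Br 325, Bi 91.
So from lowest to highest: Bi < O < S < Br.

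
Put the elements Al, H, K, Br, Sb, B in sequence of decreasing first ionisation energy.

H > Br > Sb > B > Al > K

Removing the outermost electron gets harder across a period and easier down a group.
These span different periods and groups, so the two trends combine.
Al > K: relative to K, both the across-period and down-group shifts push Al's first ionization energy up.
B > Al: they share group 13; the group trend gives B the larger value.
Sb > B: period and group pull opposite ways; the across-period shift dominates (831 vs 801 kJ/mol).
Br > Sb: relative to Sb, both the across-period and down-group shifts push Br's first ionization energy up.
H > Br: period and group pull opposite ways; the down-group shift dominates (1312 vs 1140 kJ/mol).
Approximate values (kJ/mol): H 1312, B 801, Al 578, K 419, Br 1140, Sb 831.
So from highest to lowest: H > Br > Sb > B > Al > K.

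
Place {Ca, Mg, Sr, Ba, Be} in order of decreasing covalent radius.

Be is in period 2, group 2; Mg is in period 3, group 2; Ca is in period 4, group 2; Sr is in period 5, group 2; Ba is in period 6, group 2.
Radius decreases left→right (rising Z_eff, same n) and increases top→bottom (higher n).
All are in group 2, so atomic radius increases down the group.
So from largest to smallest: Ba > Sr > Ca > Mg > Be.

Ba, Sr, Ca, Mg, Be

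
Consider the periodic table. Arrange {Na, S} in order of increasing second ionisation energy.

IE_2 is the cost of taking one more electron from the +1 cation: Na⁺ is the bare [Ne] core; S⁺ still has 5 valence electrons.
Core electrons are held far more tightly than valence electrons, so Na tops the IE_2 order.
Tabulated IE_2 (kJ/mol): Na 4562, S 2252.
Putting it together, IE_2: S < Na.

S, Na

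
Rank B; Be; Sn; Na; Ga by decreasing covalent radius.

Radius decreases left→right (rising Z_eff, same n) and increases top→bottom (higher n).
Neither a single period nor a single group — weigh both effects.
Be > B: Be lies to the left of B in period 2, so the across-period effect alone puts Be larger.
Ga > Be: period and group pull opposite ways; the down-group shift dominates (124 vs 102 pm).
Sn > Ga: period and group pull opposite ways; the down-group shift dominates (140 vs 124 pm).
Na > Sn: period and group pull opposite ways; the across-period shift dominates (155 vs 140 pm).
Tabulated atomic radius (pm): Be 102, B 85, Na 155, Ga 124, Sn 140.
So from largest to smallest: Na > Sn > Ga > Be > B.

Na > Sn > Ga > Be > B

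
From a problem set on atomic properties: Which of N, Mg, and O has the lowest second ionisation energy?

After 1 electron has been removed, what remains? N⁺ still has 4 valence electrons; Mg⁺ still has 1 valence electron; O⁺ still has 5 valence electrons.
All are still removing valence electrons, so compare the +1 ions as you would atoms: IE_2 generally rises across a period (higher Z_eff) and falls down a group (larger shell), subject to the usual subshell exceptions.
Valence configurations: N⁺ [He]2s²2p², Mg⁺ [Ne]3s¹, O⁺ [He]2s²2p³.
Tabulated IE_2 (kJ/mol): N 2856, Mg 1451, O 3388.
Hence IE_2: Mg < N < O.

Mg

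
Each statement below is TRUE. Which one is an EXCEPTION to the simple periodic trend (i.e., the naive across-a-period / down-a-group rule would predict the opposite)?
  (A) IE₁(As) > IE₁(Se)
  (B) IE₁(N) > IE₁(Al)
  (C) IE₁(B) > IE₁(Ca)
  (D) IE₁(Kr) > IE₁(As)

(A)

The general trend: first ionization energy increases across a period and decreases down a group.
(A) As (period 4, group 15) vs Se (period 4, group 16): the stated order contradicts the simple trend.
(B) N (period 2, group 15) vs Al (period 3, group 13): the stated order agrees with the simple trend.
(C) B (period 2, group 13) vs Ca (period 4, group 2): the stated order agrees with the simple trend.
(D) Kr (period 4, group 18) vs As (period 4, group 15): the stated order agrees with the simple trend.
The exception is (A): Se (4p⁴) ionizes more easily than half-filled As (4p³).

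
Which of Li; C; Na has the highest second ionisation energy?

Consider each +1 ion: Li⁺ is the bare [He] core; C⁺ still has 3 valence electrons; Na⁺ is the bare [Ne] core.
Breaking into a closed-shell core is much more expensive than removing a leftover valence electron — Na and Li have the largest IE_2 here.
Tabulated IE_2 (kJ/mol): Li 7298, C 2353, Na 4562.
Overall IE_2 order: C < Na < Li.

Li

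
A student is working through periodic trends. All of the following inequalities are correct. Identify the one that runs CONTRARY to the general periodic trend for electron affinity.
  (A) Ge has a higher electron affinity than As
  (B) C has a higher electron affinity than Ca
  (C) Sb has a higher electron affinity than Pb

(A)

The general trend: electron affinity increases across a period and decreases down a group.
(A) Ge (period 4, group 14) vs As (period 4, group 15): the stated order contradicts the simple trend.
(B) C (period 2, group 14) vs Ca (period 4, group 2): the stated order agrees with the simple trend.
(C) Sb (period 5, group 15) vs Pb (period 6, group 14): the stated order agrees with the simple trend.
The exception is (A): adding an electron to As's half-filled 4p³ is unfavourable, so Ge (4p²) has the more exothermic EA.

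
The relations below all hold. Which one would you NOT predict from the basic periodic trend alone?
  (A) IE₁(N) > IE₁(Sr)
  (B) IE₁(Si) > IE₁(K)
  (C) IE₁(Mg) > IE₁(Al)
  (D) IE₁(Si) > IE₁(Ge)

(C)

The general trend: first ionization energy increases across a period and decreases down a group.
(A) N (period 2, group 15) vs Sr (period 5, group 2): the stated order agrees with the simple trend.
(B) Si (period 3, group 14) vs K (period 4, group 1): the stated order agrees with the simple trend.
(C) Mg (period 3, group 2) vs Al (period 3, group 13): the stated order contradicts the simple trend.
(D) Si (period 3, group 14) vs Ge (period 4, group 14): the stated order agrees with the simple trend.
The exception is (C): Al's single 3p electron is easier to remove than one from Mg's filled 3s².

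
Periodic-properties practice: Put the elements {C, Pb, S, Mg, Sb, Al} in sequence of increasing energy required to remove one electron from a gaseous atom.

Al, Pb, Mg, Sb, S, C

C is in period 2, group 14; Mg is in period 3, group 2; Al is in period 3, group 13; S is in period 3, group 16; Sb is in period 5, group 15; Pb is in period 6, group 14.
IE₁ increases left→right with effective nuclear charge and decreases top→bottom as the valence shell moves farther out.
Here both period and group differ, so the two effects have to be weighed against each other.
Pb > Al: the two effects oppose for this pair; the across-period effect wins (716 vs 578 kJ/mol).
Mg > Pb: period and group pull opposite ways; the down-group shift dominates (738 vs 716 kJ/mol).
Sb > Mg: the two effects oppose for this pair; the across-period effect wins (831 vs 738 kJ/mol).
S > Sb: relative to Sb, both the across-period and down-group shifts push S's first ionization energy up.
C > S: period and group pull opposite ways; the down-group shift dominates (1086 vs 1000 kJ/mol).
Note the exception: Mg has a higher first ionization energy than Al, contrary to the simple trend — Al's single 3p electron is easier to remove than one from Mg's filled 3s².
For reference (kJ/mol): C 1086, Mg 738, Al 578, S 1000, Sb 831, Pb 716.
So from lowest to highest: Al < Pb < Mg < Sb < S < C.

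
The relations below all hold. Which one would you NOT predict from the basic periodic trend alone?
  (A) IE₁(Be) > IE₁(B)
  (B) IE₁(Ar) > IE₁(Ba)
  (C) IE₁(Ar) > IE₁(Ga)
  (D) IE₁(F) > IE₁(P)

The general trend: IE₁ increases across a period and decreases down a group.
(A) Be (period 2, group 2) vs B (period 2, group 13): the stated order contradicts the simple trend.
(B) Ar (period 3, group 18) vs Ba (period 6, group 2): the stated order agrees with the simple trend.
(C) Ar (period 3, group 18) vs Ga (period 4, group 13): the stated order agrees with the simple trend.
(D) F (period 2, group 17) vs P (period 3, group 15): the stated order agrees with the simple trend.
The exception is (A): removing B's lone 2p electron is easier than breaking Be's filled 2s².

(A)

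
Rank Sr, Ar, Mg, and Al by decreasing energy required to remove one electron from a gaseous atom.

Ar, Mg, Al, Sr

Mg is in period 3, group 2; Al is in period 3, group 13; Ar is in period 3, group 18; Sr is in period 5, group 2.
Across a period the outer electron is held more tightly (higher IE₁); down a group it sits in a higher shell, more shielded, and comes off more easily.
These span different periods and groups, so the two trends combine.
Al > Sr: relative to Sr, both the across-period and down-group shifts push Al's first ionization energy up.
Mg > Al: this pair runs against the simple trend — see the exception note.
Ar > Mg: Ar lies to the right of Mg in period 3, so the across-period effect alone puts Ar higher.
Note the exception: Mg has a higher first ionization energy than Al, contrary to the simple trend — Al's single 3p electron is easier to remove than one from Mg's filled 3s².
Tabulated first ionization energy (kJ/mol): Mg 738, Al 578, Ar 1521, Sr 550.
So from highest to lowest: Ar > Mg > Al > Sr.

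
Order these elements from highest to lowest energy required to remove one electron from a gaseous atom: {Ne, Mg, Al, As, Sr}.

First ionization energy rises across a period (greater Z_eff holds electrons more tightly) and falls down a group (valence electrons are farther from the nucleus).
Neither a single period nor a single group — weigh both effects.
Al > Sr: relative to Sr, both the across-period and down-group shifts push Al's first ionization energy up.
Mg > Al: this pair runs against the simple trend — see the exception note.
As > Mg: period and group pull opposite ways; the across-period shift dominates (947 vs 738 kJ/mol).
Ne > As: relative to As, both the across-period and down-group shifts push Ne's first ionization energy up.
Note the exception: Mg has a higher first ionization energy than Al, contrary to the simple trend — Al's single 3p electron is easier to remove than one from Mg's filled 3s².
For reference (kJ/mol): Ne 2081, Mg 738, Al 578, As 947, Sr 550.
So from highest to lowest: Ne > As > Mg > Al > Sr.

Ne > As > Mg > Al > Sr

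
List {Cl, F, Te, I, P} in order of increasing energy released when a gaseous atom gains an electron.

P < Te < I < F < Cl

F is in period 2, group 17; P is in period 3, group 15; Cl is in period 3, group 17; Te is in period 5, group 16; I is in period 5, group 17.
Adding an electron releases more energy for atoms nearer the top right (short of the noble gases).
These span different periods and groups, so the two trends combine.
Te > P: period and group pull opposite ways; the across-period shift dominates (190 vs 72 kJ/mol).
I > Te: I lies to the right of Te in period 5, so the across-period effect alone puts I higher.
F > I: F sits above I in group 17, so the down-group effect alone puts F higher.
Cl > F: this pair runs against the simple trend — see the exception note.
Note the exception: Cl has a higher electron affinity than F, contrary to the simple trend — F's small 2p subshell makes the incoming electron feel strong e⁻–e⁻ repulsion, so Cl actually releases more energy on gaining an electron.
For reference (kJ/mol): F 328, P 72, Cl 349, Te 190, I 295.
So from lowest to highest: P < Te < I < F < Cl.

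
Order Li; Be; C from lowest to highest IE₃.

Consider each +2 ion: Li²⁺ is already 1 electron into the core; Be²⁺ is the bare [He] core; C²⁺ still has 2 valence electrons.
Core electrons are held far more tightly than valence electrons, so Li and Be top the IE_3 order.
Approximate IE_3 values (kJ/mol): Li 11815, Be 14849, C 4620.
Putting it together, IE_3: C < Li < Be.

C < Li < Be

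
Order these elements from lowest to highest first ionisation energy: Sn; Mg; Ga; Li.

Removing the outermost electron gets harder across a period and easier down a group.
A diagonal step moves right (one effect) and down (the opposite effect) at once.
Ga > Li: the two effects oppose for this pair; the across-period effect wins (579 vs 520 kJ/mol).
Sn > Ga: the two effects oppose for this pair; the across-period effect wins (709 vs 579 kJ/mol).
Mg > Sn: the two effects oppose for this pair; the down-group effect wins (738 vs 709 kJ/mol).
For reference (kJ/mol): Li 520, Mg 738, Ga 579, Sn 709.
So from lowest to highest: Li < Ga < Sn < Mg.

Li < Ga < Sn < Mg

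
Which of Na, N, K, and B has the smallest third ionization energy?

B

Consider each +2 ion: Na²⁺ is already 1 electron into the core; N²⁺ still has 3 valence electrons; K²⁺ is already 1 electron into the core; B²⁺ still has 1 valence electron.
Usually core removal costs more than valence removal, but here the competition is close: a tightly held n=2 valence electron can cost more to remove than an n=3 core electron, so the actual values have to decide it.
Valence configurations: N²⁺ [He]2s²2p¹, B²⁺ [He]2s¹.
Approximate IE_3 values (kJ/mol): Na 6910, N 4578, K 4420, B 3660.
Hence IE_3: B < K < N < Na.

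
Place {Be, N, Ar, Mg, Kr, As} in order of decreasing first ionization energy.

Be is in period 2, group 2; N is in period 2, group 15; Mg is in period 3, group 2; Ar is in period 3, group 18; As is in period 4, group 15; Kr is in period 4, group 18.
Across a period the outer electron is held more tightly (higher IE₁); down a group it sits in a higher shell, more shielded, and comes off more easily.
Here both period and group differ, so the two effects have to be weighed against each other.
Be > Mg: Be sits above Mg in group 2, so the down-group effect alone puts Be higher.
As > Be: period and group pull opposite ways; the across-period shift dominates (947 vs 900 kJ/mol).
Kr > As: Kr lies to the right of As in period 4, so the across-period effect alone puts Kr higher.
N > Kr: the two effects oppose for this pair; the down-group effect wins (1402 vs 1351 kJ/mol).
Ar > N: the two effects oppose for this pair; the across-period effect wins (1521 vs 1402 kJ/mol).
Tabulated first ionization energy (kJ/mol): Be 900, N 1402, Mg 738, Ar 1521, As 947, Kr 1351.
So from highest to lowest: Ar > N > Kr > As > Be > Mg.

Ar > N > Kr > As > Be > Mg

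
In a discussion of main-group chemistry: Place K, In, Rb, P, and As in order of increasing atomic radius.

P is in period 3, group 15; K is in period 4, group 1; As is in period 4, group 15; Rb is in period 5, group 1; In is in period 5, group 13.
Across a period the added protons contract the valence shell; down a group each new principal shell makes the atom larger.
Neither a single period nor a single group — weigh both effects.
As > P: As sits below P in group 15, so the down-group effect alone puts As larger.
In > As: both effects reinforce here, so In is clearly the larger of the two.
K > In: the two effects oppose for this pair; the across-period effect wins (196 vs 142 pm).
Rb > K: they share group 1; the group trend gives Rb the larger value.
Approximate values (pm): P 111, K 196, As 121, Rb 210, In 142.
So from smallest to largest: P < As < In < K < Rb.

P < As < In < K < Rb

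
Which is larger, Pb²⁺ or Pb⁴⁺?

Both ions have Z = 82 protons, but Pb⁴⁺ has lost more electrons, so its remaining electrons feel a larger effective nuclear charge per electron and are pulled in more tightly.
Higher positive charge → smaller ion, so Pb²⁺ > Pb⁴⁺.

Pb²⁺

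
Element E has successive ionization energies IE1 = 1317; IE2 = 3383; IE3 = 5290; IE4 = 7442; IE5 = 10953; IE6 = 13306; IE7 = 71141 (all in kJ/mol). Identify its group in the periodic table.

Group 16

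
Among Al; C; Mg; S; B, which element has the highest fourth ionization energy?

Consider each +3 ion: Al³⁺ is the bare [Ne] core; C³⁺ still has 1 valence electron; Mg³⁺ is already 1 electron into the core; S³⁺ still has 3 valence electrons; B³⁺ is the bare [He] core.
Core electrons are held far more tightly than valence electrons, so Mg, Al and B top the IE_4 order.
Valence configurations: C³⁺ [He]2s¹, S³⁺ [Ne]3s²3p¹.
Approximate IE_4 values (kJ/mol): Al 11577, C 6223, Mg 10543, S 4556, B 25026.
Putting it together, IE_4: S < C < Mg < Al < B.

B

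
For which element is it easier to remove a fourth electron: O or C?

C

The fourth ionization energy removes an electron from the +3 ion. For each element: O³⁺ still has 3 valence electrons; C³⁺ still has 1 valence electron.
All are still removing valence electrons, so compare the +3 ions as you would atoms: IE_4 generally rises across a period (higher Z_eff) and falls down a group (larger shell), subject to the usual subshell exceptions.
Valence configurations: O³⁺ [He]2s²2p¹, C³⁺ [He]2s¹.
Tabulated IE_4 (kJ/mol): O 7469, C 6223.
Overall IE_4 order: C < O.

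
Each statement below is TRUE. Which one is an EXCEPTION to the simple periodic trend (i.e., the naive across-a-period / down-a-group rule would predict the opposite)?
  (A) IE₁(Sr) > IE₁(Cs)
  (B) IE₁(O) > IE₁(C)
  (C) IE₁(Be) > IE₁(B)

(C)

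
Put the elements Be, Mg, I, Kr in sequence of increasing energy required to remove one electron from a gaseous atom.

Be is in period 2, group 2; Mg is in period 3, group 2; Kr is in period 4, group 18; I is in period 5, group 17.
IE₁ increases left→right with effective nuclear charge and decreases top→bottom as the valence shell moves farther out.
Neither a single period nor a single group — weigh both effects.
Be > Mg: they share group 2; the group trend gives Be the larger value.
I > Be: the two effects oppose for this pair; the across-period effect wins (1008 vs 900 kJ/mol).
Kr > I: both effects reinforce here, so Kr is clearly the higher of the two.
For reference (kJ/mol): Be 900, Mg 738, Kr 1351, I 1008.
So from lowest to highest: Mg < Be < I < Kr.

Mg < Be < I < Kr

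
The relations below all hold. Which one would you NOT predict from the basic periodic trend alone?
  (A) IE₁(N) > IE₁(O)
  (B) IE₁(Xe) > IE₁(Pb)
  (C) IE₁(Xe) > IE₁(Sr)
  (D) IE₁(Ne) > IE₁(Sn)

The general trend: first ionization energy increases across a period and decreases down a group.
(A) N (period 2, group 15) vs O (period 2, group 16): the stated order contradicts the simple trend.
(B) Xe (period 5, group 18) vs Pb (period 6, group 14): the stated order agrees with the simple trend.
(C) Xe (period 5, group 18) vs Sr (period 5, group 2): the stated order agrees with the simple trend.
(D) Ne (period 2, group 18) vs Sn (period 5, group 14): the stated order agrees with the simple trend.
The exception is (A): pairing an electron in O's 2p⁴ costs repulsion energy, so O ionizes more easily than half-filled N (2p³).

(A)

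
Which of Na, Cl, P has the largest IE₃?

The third ionization energy removes an electron from the +2 ion. For each element: Na²⁺ is already 1 electron into the core; Cl²⁺ still has 5 valence electrons; P²⁺ still has 3 valence electrons.
Breaking into a closed-shell core is much more expensive than removing a leftover valence electron — Na has the largest IE_3 here.
Valence configurations: Cl²⁺ [Ne]3s²3p³, P²⁺ [Ne]3s²3p¹.
Tabulated IE_3 (kJ/mol): Na 6910, Cl 3822, P 2914.
Hence IE_3: P < Cl < Na.

Na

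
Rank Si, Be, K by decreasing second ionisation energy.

IE_2 is the cost of taking one more electron from the +1 cation: Si⁺ still has 3 valence electrons; Be⁺ still has 1 valence electron; K⁺ is the bare [Ar] core.
Core electrons are held far more tightly than valence electrons, so K tops the IE_2 order.
Valence configurations: Si⁺ [Ne]3s²3p¹, Be⁺ [He]2s¹.
The numbers (kJ/mol): Si 1577, Be 1757, K 3052.
So the second ionization energies run Si < Be < K.

K > Be > Si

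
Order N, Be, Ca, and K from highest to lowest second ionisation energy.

K, N, Be, Ca

Consider each +1 ion: N⁺ still has 4 valence electrons; Be⁺ still has 1 valence electron; Ca⁺ still has 1 valence electron; K⁺ is the bare [Ar] core.
Breaking into a closed-shell core is much more expensive than removing a leftover valence electron — K has the largest IE_2 here.
Valence configurations: N⁺ [He]2s²2p², Be⁺ [He]2s¹, Ca⁺ [Ar]4s¹.
Tabulated IE_2 (kJ/mol): N 2856, Be 1757, Ca 1145, K 3052.
Overall IE_2 order: Ca < Be < N < K.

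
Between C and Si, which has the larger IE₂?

Consider each +1 ion: C⁺ still has 3 valence electrons; Si⁺ still has 3 valence electrons.
All are still removing valence electrons, so compare the +1 ions as you would atoms: IE_2 generally rises across a period (higher Z_eff) and falls down a group (larger shell), subject to the usual subshell exceptions.
Valence configurations: C⁺ [He]2s²2p¹, Si⁺ [Ne]3s²3p¹.
Approximate IE_2 values (kJ/mol): C 2353, Si 1577.
So the second ionization energies run Si < C.

C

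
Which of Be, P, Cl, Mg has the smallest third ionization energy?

P

Consider each +2 ion: Be²⁺ is the bare [He] core; P²⁺ still has 3 valence electrons; Cl²⁺ still has 5 valence electrons; Mg²⁺ is the bare [Ne] core.
Core electrons are held far more tightly than valence electrons, so Mg and Be top the IE_3 order.
Valence configurations: P²⁺ [Ne]3s²3p¹, Cl²⁺ [Ne]3s²3p³.
Approximate IE_3 values (kJ/mol): Be 14849, P 2914, Cl 3822, Mg 7733.
Putting it together, IE_3: P < Cl < Mg < Be.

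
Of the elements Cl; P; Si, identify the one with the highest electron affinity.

Cl

Si is in period 3, group 14; P is in period 3, group 15; Cl is in period 3, group 17.
EA tends to increase across a period and decrease down a group, though the pattern is less regular than for IE or radius.
All lie in period 3; the across-period trend (electron affinity increases left to right) applies, with the exception below.
Note the exception: Si has a higher electron affinity than P, contrary to the simple trend — adding an electron to P's half-filled 3p³ is unfavourable, so Si (3p²) has the more exothermic EA.
Approximate values (kJ/mol): Si 134, P 72, Cl 349.
The highest electron affinity among these belongs to Cl.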